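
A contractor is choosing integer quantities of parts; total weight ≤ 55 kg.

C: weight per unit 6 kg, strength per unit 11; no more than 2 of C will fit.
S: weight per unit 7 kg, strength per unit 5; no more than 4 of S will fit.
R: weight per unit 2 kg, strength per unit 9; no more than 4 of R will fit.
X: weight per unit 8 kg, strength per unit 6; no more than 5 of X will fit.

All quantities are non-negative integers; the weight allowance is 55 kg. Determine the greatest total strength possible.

This is a bounded integer knapsack.
R has the best ratio (9/2); taking only R gives at most 4×9 = 36 (stopped by the supply cap of 4).
Mixing does better — 2×C, 4×R, and 4×X: weight 52 ≤ 55, strength 2·11 + 4·9 + 4·6 = 82.

82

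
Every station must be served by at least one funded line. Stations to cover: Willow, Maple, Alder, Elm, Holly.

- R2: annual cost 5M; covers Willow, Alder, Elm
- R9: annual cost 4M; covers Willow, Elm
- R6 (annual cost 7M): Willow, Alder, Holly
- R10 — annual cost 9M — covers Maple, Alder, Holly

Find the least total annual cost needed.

13

The greedy cost-per-new-station heuristic would pick R2 and R10 for 14, but a cheaper cover exists.
Choose R9 and R10: together they cover Willow, Maple, Alder, Elm, Holly — every station.
Total annual cost: 4 + 9 = 13.
No cover costs less than 13.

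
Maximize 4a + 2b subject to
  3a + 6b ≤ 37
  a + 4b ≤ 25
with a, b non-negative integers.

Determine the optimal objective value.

(a,b)=(12,0) is feasible, giving 48.
(a,b)=(11,0) is feasible, giving 44.
The best lattice point is (12,0), giving 48.

48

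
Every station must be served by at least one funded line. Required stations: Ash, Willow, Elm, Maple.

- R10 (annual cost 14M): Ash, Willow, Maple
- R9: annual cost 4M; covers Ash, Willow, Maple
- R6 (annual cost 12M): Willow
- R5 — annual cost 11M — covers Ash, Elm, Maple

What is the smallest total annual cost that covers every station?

This is a weighted set-cover instance.
Choose R9 and R5: together they cover Ash, Willow, Elm, Maple — every station.
Total annual cost: 4 + 11 = 15.

15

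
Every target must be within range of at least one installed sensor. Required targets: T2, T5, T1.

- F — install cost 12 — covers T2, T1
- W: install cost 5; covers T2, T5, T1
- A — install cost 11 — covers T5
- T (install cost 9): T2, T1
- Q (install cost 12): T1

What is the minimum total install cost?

5

W alone covers T2, T5, T1 — every target.
Total install cost: 5.
No cover costs less than 5.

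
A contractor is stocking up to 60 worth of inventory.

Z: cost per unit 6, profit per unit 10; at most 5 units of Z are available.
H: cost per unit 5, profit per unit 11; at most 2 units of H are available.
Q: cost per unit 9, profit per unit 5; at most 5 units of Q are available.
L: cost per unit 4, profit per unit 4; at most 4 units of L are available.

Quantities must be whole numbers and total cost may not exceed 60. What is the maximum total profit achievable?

Take 5×Z, 2×H, and 4×L: cost 56 ≤ 60, profit 5·10 + 2·11 + 4·4 = 88.
H has the best ratio (11/5) and is taken to its limit of 2; remaining capacity is filled optimally with the others.

88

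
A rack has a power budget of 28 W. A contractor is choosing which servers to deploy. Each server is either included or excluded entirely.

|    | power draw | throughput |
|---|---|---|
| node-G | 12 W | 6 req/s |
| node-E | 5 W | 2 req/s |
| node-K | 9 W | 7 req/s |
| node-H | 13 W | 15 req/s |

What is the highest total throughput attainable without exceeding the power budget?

24

This is a 0-1 knapsack instance.
node-K + node-H: power draw 9 + 13 = 22 ≤ 28, throughput 7 + 15 = 22.
node-E + node-K + node-H: power draw 5 + 9 + 13 = 27 ≤ 28, throughput 2 + 7 + 15 = 24.
node-G + node-H: power draw 12 + 13 = 25 ≤ 28, throughput 6 + 15 = 21.
Best is node-E, node-K, and node-H with total throughput 24.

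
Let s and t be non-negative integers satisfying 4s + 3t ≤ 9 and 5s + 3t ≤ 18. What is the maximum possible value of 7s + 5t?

(s,t)=(0,3) is feasible, giving 15.
(s,t)=(2,0) is feasible, giving 14.
(s,t)=(1,1) is feasible, giving 12.
The best lattice point is (0,3), giving 15.

15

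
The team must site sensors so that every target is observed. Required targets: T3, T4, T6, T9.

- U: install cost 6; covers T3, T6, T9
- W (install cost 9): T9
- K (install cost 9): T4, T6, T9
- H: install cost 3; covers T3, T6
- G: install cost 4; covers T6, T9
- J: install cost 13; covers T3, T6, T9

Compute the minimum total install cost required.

The greedy cost-per-new-target heuristic would pick H, G, and K for 16, but a cheaper cover exists.
Choose K and H: together they cover T3, T4, T6, T9 — every target.
Total install cost: 9 + 3 = 12.
No cover costs less than 12.

12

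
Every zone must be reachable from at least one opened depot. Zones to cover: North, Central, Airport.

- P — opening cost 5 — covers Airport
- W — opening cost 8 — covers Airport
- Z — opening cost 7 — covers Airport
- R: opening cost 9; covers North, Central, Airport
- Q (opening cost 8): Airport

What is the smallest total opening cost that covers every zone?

R alone covers North, Central, Airport — every zone.
Total opening cost: 9.
No cover costs less than 9.

9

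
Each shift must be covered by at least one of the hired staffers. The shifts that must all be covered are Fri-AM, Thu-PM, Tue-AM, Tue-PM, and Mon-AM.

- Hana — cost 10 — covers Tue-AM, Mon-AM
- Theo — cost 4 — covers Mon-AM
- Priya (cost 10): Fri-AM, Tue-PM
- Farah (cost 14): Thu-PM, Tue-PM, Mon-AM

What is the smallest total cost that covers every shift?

34

The greedy cost-per-new-shift heuristic would pick Theo, Priya, Hana, and Farah for 38, but a cheaper cover exists.
Choose Hana, Priya, and Farah: together they cover Fri-AM, Thu-PM, Tue-AM, Tue-PM, Mon-AM — every shift.
Total cost: 10 + 10 + 14 = 34.
No cover costs less than 34.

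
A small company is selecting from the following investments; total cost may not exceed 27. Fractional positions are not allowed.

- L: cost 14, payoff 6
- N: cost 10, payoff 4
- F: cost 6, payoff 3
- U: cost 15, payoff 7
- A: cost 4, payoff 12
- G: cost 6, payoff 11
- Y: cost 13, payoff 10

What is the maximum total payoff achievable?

Take A, G, and Y: cost 4 + 6 + 13 = 23 ≤ 27, payoff 12 + 11 + 10 = 33.
No other feasible combination does better.

33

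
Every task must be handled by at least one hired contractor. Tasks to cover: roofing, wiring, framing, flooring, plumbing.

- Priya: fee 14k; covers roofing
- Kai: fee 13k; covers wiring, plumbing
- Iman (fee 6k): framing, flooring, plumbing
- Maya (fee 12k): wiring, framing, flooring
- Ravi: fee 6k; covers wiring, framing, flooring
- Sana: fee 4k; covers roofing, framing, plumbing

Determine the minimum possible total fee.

10

Choose Ravi and Sana: together they cover roofing, wiring, framing, flooring, plumbing — every task.
Total fee: 6 + 4 = 10.
No cover costs less than 10.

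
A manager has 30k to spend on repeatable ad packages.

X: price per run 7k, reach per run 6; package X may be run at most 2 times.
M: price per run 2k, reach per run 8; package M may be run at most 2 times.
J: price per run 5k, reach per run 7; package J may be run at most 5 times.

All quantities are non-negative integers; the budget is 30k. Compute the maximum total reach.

Take 2×M and 5×J: price 29 ≤ 30, reach 2·8 + 5·7 = 51.
M has the best ratio (8/2) and is taken to its limit of 2; remaining capacity is filled optimally with the others.

51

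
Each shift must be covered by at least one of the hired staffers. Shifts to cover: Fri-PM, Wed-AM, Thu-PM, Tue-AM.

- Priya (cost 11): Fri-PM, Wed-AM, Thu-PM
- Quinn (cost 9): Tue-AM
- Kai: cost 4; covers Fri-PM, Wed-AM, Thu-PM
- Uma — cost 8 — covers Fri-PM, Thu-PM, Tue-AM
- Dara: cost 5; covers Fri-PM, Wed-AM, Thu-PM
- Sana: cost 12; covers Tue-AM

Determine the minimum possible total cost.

12

Choose Kai and Uma: together they cover Fri-PM, Wed-AM, Thu-PM, Tue-AM — every shift.
Total cost: 4 + 8 = 12.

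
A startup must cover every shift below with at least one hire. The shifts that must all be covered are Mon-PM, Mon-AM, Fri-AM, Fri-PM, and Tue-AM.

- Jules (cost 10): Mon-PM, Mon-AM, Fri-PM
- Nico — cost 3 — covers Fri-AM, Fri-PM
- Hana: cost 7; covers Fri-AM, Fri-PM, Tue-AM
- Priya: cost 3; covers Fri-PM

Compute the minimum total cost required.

The greedy cost-per-new-shift heuristic would pick Nico, Jules, and Hana for 20, but a cheaper cover exists.
Choose Jules and Hana: together they cover Mon-PM, Mon-AM, Fri-AM, Fri-PM, Tue-AM — every shift.
Total cost: 10 + 7 = 17.
No cover costs less than 17.

17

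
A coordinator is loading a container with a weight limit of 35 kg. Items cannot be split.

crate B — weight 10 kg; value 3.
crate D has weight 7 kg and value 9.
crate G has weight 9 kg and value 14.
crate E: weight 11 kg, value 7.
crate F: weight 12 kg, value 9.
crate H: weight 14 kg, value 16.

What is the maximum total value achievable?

39

crate D + crate G + crate H: weight 7 + 9 + 14 = 30 ≤ 35, value 9 + 14 + 16 = 39.
crate G + crate F + crate H: weight 9 + 12 + 14 = 35 ≤ 35, value 14 + 9 + 16 = 39.
The maximum value is 39; one optimal choice is crate D, crate G, and crate H.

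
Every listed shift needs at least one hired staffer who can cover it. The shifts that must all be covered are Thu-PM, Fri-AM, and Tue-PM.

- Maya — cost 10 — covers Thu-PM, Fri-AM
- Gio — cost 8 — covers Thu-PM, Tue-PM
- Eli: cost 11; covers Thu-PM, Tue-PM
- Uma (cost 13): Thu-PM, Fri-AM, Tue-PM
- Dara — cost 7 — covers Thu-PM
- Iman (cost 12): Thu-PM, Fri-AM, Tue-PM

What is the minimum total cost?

12

This is a weighted set-cover instance.
The greedy cost-per-new-shift heuristic would pick Gio and Maya for 18, but a cheaper cover exists.
Iman alone covers Thu-PM, Fri-AM, Tue-PM — every shift.
Total cost: 12.
No cover costs less than 12.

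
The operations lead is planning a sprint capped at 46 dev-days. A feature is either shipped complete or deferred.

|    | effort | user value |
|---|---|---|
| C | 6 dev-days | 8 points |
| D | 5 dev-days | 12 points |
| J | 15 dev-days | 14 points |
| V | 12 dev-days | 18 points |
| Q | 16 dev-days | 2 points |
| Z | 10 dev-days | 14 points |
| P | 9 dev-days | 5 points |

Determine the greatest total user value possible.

C + J + V + Z: effort 6 + 15 + 12 + 10 = 43 ≤ 46, user value 8 + 14 + 18 + 14 = 54.
C + D + V + Z + P: effort 6 + 5 + 12 + 10 + 9 = 42 ≤ 46, user value 8 + 12 + 18 + 14 + 5 = 57.
D + J + V + Z: effort 5 + 15 + 12 + 10 = 42 ≤ 46, user value 12 + 14 + 18 + 14 = 58.
Best is D, J, V, and Z with total user value 58.

58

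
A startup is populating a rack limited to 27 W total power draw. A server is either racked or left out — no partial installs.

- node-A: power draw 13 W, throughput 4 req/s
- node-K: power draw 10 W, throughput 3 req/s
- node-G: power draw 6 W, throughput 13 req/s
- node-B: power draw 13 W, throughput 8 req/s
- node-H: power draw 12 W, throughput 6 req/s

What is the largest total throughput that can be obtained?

node-G + node-B: power draw 6 + 13 = 19 ≤ 27, throughput 13 + 8 = 21.
node-A + node-G: power draw 13 + 6 = 19 ≤ 27, throughput 4 + 13 = 17.
node-G + node-H: power draw 6 + 12 = 18 ≤ 27, throughput 13 + 6 = 19.
Best is node-G and node-B with total throughput 21.

21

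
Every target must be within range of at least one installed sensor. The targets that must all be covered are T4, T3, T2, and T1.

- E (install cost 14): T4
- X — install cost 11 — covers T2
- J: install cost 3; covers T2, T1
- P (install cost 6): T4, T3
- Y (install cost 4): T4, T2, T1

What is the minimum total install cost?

9

This is an integer covering problem.
The greedy cost-per-new-target heuristic would pick Y and P for 10, but a cheaper cover exists.
Choose J and P: together they cover T4, T3, T2, T1 — every target.
Total install cost: 3 + 6 = 9.
No cover costs less than 9.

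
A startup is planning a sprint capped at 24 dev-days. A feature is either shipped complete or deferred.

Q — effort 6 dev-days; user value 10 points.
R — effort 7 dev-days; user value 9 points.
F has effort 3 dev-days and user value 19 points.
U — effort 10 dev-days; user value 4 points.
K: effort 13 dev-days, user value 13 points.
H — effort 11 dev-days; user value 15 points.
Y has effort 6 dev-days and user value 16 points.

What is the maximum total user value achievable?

Allowing fractional choices, the relaxed optimum would be about 57.3, but features are indivisible.
F + K + Y: effort 3 + 13 + 6 = 22 ≤ 24, user value 19 + 13 + 16 = 48.
F + H + Y: effort 3 + 11 + 6 = 20 ≤ 24, user value 19 + 15 + 16 = 50.
Q + R + F + Y: effort 6 + 7 + 3 + 6 = 22 ≤ 24, user value 10 + 9 + 19 + 16 = 54.
Best is Q, R, F, and Y with total user value 54.

54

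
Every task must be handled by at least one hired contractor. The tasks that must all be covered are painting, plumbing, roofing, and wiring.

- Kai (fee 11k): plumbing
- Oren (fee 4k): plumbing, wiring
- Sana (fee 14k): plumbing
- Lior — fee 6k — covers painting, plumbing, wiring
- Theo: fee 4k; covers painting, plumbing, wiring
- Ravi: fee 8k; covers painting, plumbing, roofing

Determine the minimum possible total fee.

Choose Oren and Ravi: together they cover painting, plumbing, roofing, wiring — every task.
Total fee: 4 + 8 = 12.
No cover costs less than 12.

12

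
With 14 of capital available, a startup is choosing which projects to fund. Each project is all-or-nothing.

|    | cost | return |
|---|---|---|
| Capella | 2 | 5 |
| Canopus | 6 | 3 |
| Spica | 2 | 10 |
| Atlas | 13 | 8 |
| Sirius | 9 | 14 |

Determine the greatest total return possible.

29

Allowing fractional choices, the relaxed optimum would be about 29.6, but projects are indivisible.
Capella + Spica + Sirius: cost 2 + 2 + 9 = 13 ≤ 14, return 5 + 10 + 14 = 29.
Capella + Sirius: cost 2 + 9 = 11 ≤ 14, return 5 + 14 = 19.
Spica + Sirius: cost 2 + 9 = 11 ≤ 14, return 10 + 14 = 24.
Best is Capella, Spica, and Sirius with total return 29.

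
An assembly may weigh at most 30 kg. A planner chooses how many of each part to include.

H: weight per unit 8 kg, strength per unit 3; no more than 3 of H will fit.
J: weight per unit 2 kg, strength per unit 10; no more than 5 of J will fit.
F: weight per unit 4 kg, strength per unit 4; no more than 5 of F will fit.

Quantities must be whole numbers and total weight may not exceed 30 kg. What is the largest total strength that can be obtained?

70

Take 5×J and 5×F: weight 30 ≤ 30, strength 5·10 + 5·4 = 70.
J has the best ratio (10/2) and is taken to its limit of 5; remaining capacity is filled optimally with the others.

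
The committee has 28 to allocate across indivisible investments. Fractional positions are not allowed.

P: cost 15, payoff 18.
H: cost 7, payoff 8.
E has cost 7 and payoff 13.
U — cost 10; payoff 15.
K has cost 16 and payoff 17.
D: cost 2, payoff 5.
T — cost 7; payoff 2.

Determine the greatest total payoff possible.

Allowing fractional choices, the relaxed optimum would be about 43.8, but investments are indivisible.
P + U + D: cost 15 + 10 + 2 = 27 ≤ 28, payoff 18 + 15 + 5 = 38.
U + K + D: cost 10 + 16 + 2 = 28 ≤ 28, payoff 15 + 17 + 5 = 37.
H + E + U + D: cost 7 + 7 + 10 + 2 = 26 ≤ 28, payoff 8 + 13 + 15 + 5 = 41.
Best is H, E, U, and D with total payoff 41.

41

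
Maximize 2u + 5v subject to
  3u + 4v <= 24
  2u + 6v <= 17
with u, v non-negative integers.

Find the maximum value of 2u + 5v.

Relaxing integrality, the LP optimum is 16.70 at (u,v) = (7.6, 0.3), which is not an integer point.
(u,v)=(8,0): 3·8+4·0=24≤24, 2·8+6·0=16≤17, objective 16.
(u,v)=(7,0): 3·7+4·0=21≤24, 2·7+6·0=14≤17, objective 14.
(u,v)=(6,0): 3·6+4·0=18≤24, 2·6+6·0=12≤17, objective 12.
Maximum is 16 at (u,v)=(8,0).

16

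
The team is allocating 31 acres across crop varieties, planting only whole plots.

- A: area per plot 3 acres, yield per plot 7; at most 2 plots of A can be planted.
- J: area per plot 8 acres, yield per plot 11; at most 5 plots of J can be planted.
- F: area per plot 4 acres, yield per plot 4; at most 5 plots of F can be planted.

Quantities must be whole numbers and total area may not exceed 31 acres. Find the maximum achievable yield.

1×A, 3×J, and 1×F: area 31 ≤ 31, yield 1·7 + 3·11 + 1·4 = 44.
2×A and 3×J: area 30 ≤ 31, yield 2·7 + 3·11 = 47.
Best is 47.

47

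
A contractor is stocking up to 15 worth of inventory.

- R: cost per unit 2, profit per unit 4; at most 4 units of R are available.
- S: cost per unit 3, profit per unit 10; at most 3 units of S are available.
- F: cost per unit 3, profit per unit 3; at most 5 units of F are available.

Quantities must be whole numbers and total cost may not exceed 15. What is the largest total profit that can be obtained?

42

3×R and 3×S: cost 15 ≤ 15, profit 3·4 + 3·10 = 42.
2×R and 3×S: cost 13 ≤ 15, profit 2·4 + 3·10 = 38.
Best is 42.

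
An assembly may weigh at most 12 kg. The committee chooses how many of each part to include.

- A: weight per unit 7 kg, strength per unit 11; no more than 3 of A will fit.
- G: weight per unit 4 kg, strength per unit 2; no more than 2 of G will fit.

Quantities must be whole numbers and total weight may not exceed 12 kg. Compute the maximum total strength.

This is a bounded integer knapsack.
1×A: weight 7 ≤ 12, strength 1·11 = 11.
1×A and 1×G: weight 11 ≤ 12, strength 1·11 + 1·2 = 13.
Best is 13.

13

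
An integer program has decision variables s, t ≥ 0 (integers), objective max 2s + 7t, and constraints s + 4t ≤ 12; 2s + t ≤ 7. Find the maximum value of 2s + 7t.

The continuous relaxation peaks at (2.29, 2.43) with value 21.57; rounding to a feasible lattice point costs some objective.
(s,t)=(0,3) is feasible, giving 21.
(s,t)=(2,2) is feasible, giving 18.
The best lattice point is (0,3), giving 21.

21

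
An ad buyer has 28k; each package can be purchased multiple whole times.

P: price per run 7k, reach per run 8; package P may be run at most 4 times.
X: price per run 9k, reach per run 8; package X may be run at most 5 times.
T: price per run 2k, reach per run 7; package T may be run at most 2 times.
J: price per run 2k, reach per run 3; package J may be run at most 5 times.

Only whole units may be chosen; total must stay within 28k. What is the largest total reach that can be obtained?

1×P, 1×X, 2×T, and 4×J: price 28 ≤ 28, reach 1·8 + 1·8 + 2·7 + 4·3 = 42.
2×P, 2×T, and 5×J: price 28 ≤ 28, reach 2·8 + 2·7 + 5·3 = 45.
Best is 45.

45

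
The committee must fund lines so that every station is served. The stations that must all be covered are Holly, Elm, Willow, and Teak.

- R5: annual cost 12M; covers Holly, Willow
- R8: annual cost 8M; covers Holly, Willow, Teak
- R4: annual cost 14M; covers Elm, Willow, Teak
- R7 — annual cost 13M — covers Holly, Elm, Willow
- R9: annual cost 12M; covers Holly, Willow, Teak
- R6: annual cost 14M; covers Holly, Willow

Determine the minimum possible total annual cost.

21

Choose R8 and R7: together they cover Holly, Elm, Willow, Teak — every station.
Total annual cost: 8 + 13 = 21.
No cover costs less than 21.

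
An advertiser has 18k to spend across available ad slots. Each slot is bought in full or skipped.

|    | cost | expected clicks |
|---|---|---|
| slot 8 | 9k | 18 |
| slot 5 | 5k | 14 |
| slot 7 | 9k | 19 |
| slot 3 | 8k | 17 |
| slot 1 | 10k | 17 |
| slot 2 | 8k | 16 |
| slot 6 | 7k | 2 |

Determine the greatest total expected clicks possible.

slot 7 + slot 3: cost 9 + 8 = 17 ≤ 18, expected clicks 19 + 17 = 36.
slot 8 + slot 7: cost 9 + 9 = 18 ≤ 18, expected clicks 18 + 19 = 37.
Best is slot 8 and slot 7 with total expected clicks 37.

37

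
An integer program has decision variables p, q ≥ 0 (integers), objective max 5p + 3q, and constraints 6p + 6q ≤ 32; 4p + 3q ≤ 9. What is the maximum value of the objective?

10

Relaxing integrality, the LP optimum is 11.25 at (p,q) = (2.25, 0), which is not an integer point.
(p,q)=(2,0) is feasible, giving 10.
(p,q)=(1,1) is feasible, giving 8.
(p,q)=(1,0) is feasible, giving 5.
Maximum is 10 at (p,q)=(2,0).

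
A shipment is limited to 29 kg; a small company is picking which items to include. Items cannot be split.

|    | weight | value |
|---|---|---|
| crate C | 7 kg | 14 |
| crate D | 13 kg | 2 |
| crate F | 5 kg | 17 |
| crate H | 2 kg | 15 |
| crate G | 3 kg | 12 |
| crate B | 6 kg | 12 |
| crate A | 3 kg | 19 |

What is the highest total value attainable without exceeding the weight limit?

89

crate C + crate F + crate H + crate G + crate A: weight 7 + 5 + 2 + 3 + 3 = 20 ≤ 29, value 14 + 17 + 15 + 12 + 19 = 77.
crate C + crate F + crate H + crate G + crate B + crate A: weight 7 + 5 + 2 + 3 + 6 + 3 = 26 ≤ 29, value 14 + 17 + 15 + 12 + 12 + 19 = 89.
Best is crate C, crate F, crate H, crate G, crate B, and crate A with total value 89.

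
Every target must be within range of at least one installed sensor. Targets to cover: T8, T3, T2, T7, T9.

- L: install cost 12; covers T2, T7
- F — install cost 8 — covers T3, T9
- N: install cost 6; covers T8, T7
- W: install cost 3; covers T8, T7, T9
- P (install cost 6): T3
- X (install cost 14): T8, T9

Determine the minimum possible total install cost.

This is an integer covering problem.
Choose L, W, and P: together they cover T8, T3, T2, T7, T9 — every target.
Total install cost: 12 + 3 + 6 = 21.
No cover costs less than 21.

21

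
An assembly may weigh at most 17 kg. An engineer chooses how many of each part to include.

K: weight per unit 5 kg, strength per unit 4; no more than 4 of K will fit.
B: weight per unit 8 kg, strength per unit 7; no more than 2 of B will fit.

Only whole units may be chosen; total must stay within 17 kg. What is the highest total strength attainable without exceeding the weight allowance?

14

3×K: weight 15 ≤ 17, strength 3·4 = 12.
2×B: weight 16 ≤ 17, strength 2·7 = 14.
Best is 14.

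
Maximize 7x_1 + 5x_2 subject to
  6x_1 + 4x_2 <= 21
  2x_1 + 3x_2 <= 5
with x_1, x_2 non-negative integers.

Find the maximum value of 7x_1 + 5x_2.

14

(x_1,x_2)=(2,0): 6·2+4·0=12≤21, 2·2+3·0=4≤5, objective 14.
(x_1,x_2)=(1,1): 6·1+4·1=10≤21, 2·1+3·1=5≤5, objective 12.
(x_1,x_2)=(1,0): 6·1+4·0=6≤21, 2·1+3·0=2≤5, objective 7.
The best lattice point is (2,0), giving 14.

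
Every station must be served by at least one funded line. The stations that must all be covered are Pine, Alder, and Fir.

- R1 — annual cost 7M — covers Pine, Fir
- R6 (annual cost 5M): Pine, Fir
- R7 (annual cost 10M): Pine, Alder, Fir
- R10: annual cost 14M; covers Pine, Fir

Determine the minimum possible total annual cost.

The greedy cost-per-new-station heuristic would pick R6 and R7 for 15, but a cheaper cover exists.
R7 alone covers Pine, Alder, Fir — every station.
Total annual cost: 10.
No cover costs less than 10.

10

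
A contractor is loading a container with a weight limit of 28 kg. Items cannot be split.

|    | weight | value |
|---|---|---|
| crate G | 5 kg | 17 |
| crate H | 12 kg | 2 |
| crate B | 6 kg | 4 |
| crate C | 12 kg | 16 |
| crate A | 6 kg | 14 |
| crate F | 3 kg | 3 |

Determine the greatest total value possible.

50

Allowing fractional choices, the relaxed optimum would be about 51.3, but items are indivisible.
crate G + crate C + crate A + crate F: weight 5 + 12 + 6 + 3 = 26 ≤ 28, value 17 + 16 + 14 + 3 = 50.
crate G + crate C + crate A: weight 5 + 12 + 6 = 23 ≤ 28, value 17 + 16 + 14 = 47.
Best is crate G, crate C, crate A, and crate F with total value 50.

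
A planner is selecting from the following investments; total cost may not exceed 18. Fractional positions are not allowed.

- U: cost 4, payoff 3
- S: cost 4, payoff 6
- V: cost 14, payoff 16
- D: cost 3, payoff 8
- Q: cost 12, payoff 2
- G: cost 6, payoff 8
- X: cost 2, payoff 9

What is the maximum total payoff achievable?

31

Take S, D, G, and X: cost 4 + 3 + 6 + 2 = 15 ≤ 18, payoff 6 + 8 + 8 + 9 = 31.
No other feasible combination does better.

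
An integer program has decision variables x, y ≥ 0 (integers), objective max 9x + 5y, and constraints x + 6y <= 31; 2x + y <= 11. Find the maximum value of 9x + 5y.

51

The continuous relaxation peaks at (3.18, 4.64) with value 51.82; rounding to a feasible lattice point costs some objective.
(x,y)=(4,3) is feasible, giving 51.
(x,y)=(3,4) is feasible, giving 47.
(x,y)=(4,2) is feasible, giving 46.
(x,y)=(3,3) is feasible, giving 42.
The best lattice point is (4,3), giving 51.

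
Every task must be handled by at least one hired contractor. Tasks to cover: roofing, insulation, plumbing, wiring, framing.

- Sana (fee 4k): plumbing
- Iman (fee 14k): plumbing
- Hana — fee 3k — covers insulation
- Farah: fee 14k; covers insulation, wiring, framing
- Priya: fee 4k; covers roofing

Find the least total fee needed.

This is an integer covering problem.
The greedy cost-per-new-task heuristic would pick Hana, Sana, Priya, and Farah for 25, but a cheaper cover exists.
Choose Sana, Farah, and Priya: together they cover roofing, insulation, plumbing, wiring, framing — every task.
Total fee: 4 + 14 + 4 = 22.
No cover costs less than 22.

22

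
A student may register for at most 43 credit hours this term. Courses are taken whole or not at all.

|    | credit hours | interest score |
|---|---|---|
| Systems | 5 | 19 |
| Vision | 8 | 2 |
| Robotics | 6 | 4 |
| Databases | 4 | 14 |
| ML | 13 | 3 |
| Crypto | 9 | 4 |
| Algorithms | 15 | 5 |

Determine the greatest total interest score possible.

Systems + Robotics + Databases + ML + Crypto: credit hours 5 + 6 + 4 + 13 + 9 = 37 ≤ 43, interest score 19 + 4 + 14 + 3 + 4 = 44.
Systems + Robotics + Databases + Crypto + Algorithms: credit hours 5 + 6 + 4 + 9 + 15 = 39 ≤ 43, interest score 19 + 4 + 14 + 4 + 5 = 46.
Systems + Robotics + Databases + ML + Algorithms: credit hours 5 + 6 + 4 + 13 + 15 = 43 ≤ 43, interest score 19 + 4 + 14 + 3 + 5 = 45.
Best is Systems, Robotics, Databases, Crypto, and Algorithms with total interest score 46.

46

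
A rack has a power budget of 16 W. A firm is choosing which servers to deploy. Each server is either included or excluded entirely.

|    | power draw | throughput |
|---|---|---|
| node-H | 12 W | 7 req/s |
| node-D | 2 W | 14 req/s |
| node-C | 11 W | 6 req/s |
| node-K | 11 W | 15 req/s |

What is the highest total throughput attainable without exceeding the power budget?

Take node-D and node-K: power draw 2 + 11 = 13 ≤ 16, throughput 14 + 15 = 29.
No other feasible combination does better.

29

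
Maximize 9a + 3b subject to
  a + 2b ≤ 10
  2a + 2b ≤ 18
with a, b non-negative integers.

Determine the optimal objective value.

81

(a,b)=(9,0) is feasible, giving 81.
(a,b)=(8,1) is feasible, giving 75.
(a,b)=(8,0) is feasible, giving 72.
Maximum is 81 at (a,b)=(9,0).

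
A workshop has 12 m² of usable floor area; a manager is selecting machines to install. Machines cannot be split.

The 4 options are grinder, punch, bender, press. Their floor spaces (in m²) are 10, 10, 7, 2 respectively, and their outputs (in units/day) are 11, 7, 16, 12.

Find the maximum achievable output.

Allowing fractional choices, the relaxed optimum would be about 31.3, but machines are indivisible.
punch + press: floor space 10 + 2 = 12 ≤ 12, output 7 + 12 = 19.
bender + press: floor space 7 + 2 = 9 ≤ 12, output 16 + 12 = 28.
grinder + press: floor space 10 + 2 = 12 ≤ 12, output 11 + 12 = 23.
Best is bender and press with total output 28.

28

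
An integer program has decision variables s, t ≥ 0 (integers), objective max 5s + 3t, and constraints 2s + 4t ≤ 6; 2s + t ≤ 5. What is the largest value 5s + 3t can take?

10

(s,t)=(2,0): 2·2+4·0=4≤6, 2·2+1·0=4≤5, objective 10.
(s,t)=(1,1): 2·1+4·1=6≤6, 2·1+1·1=3≤5, objective 8.
(s,t)=(1,0): 2·1+4·0=2≤6, 2·1+1·0=2≤5, objective 5.
The best lattice point is (2,0), giving 10.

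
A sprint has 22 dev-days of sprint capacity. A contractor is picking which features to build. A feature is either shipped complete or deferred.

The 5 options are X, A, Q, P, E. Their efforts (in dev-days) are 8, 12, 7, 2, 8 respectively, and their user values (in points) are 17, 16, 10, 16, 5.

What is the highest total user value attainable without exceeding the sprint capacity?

Treat it as a binary knapsack problem.
Allowing fractional choices, the relaxed optimum would be about 49.7, but features are indivisible.
A + Q + P: effort 12 + 7 + 2 = 21 ≤ 22, user value 16 + 10 + 16 = 42.
X + A + P: effort 8 + 12 + 2 = 22 ≤ 22, user value 17 + 16 + 16 = 49.
X + Q + P: effort 8 + 7 + 2 = 17 ≤ 22, user value 17 + 10 + 16 = 43.
Best is X, A, and P with total user value 49.

49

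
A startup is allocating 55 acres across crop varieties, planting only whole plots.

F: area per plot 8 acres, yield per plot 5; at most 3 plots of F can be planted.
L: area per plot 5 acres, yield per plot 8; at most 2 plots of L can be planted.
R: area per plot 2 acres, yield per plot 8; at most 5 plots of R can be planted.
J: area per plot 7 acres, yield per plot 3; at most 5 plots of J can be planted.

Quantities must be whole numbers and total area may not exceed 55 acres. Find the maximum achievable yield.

R has the best ratio (8/2); taking only R gives at most 5×8 = 40 (stopped by the supply cap of 5).
Mixing does better — 3×F, 2×L, 5×R, and 1×J: area 51 ≤ 55, yield 3·5 + 2·8 + 5·8 + 1·3 = 74.

74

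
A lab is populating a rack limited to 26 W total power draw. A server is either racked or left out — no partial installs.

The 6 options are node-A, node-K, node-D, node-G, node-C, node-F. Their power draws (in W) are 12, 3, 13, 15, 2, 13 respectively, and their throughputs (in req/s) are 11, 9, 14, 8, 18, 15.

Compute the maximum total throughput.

42

This is a 0-1 knapsack instance.
node-K + node-C + node-F: power draw 3 + 2 + 13 = 18 ≤ 26, throughput 9 + 18 + 15 = 42.
node-K + node-D + node-C: power draw 3 + 13 + 2 = 18 ≤ 26, throughput 9 + 14 + 18 = 41.
node-A + node-K + node-C: power draw 12 + 3 + 2 = 17 ≤ 26, throughput 11 + 9 + 18 = 38.
Best is node-K, node-C, and node-F with total throughput 42.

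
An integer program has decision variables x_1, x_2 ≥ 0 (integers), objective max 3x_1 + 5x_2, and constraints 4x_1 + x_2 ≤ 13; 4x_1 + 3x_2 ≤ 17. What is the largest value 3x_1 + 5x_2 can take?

(x_1,x_2)=(0,5): 4·0+1·5=5≤13, 4·0+3·5=15≤17, objective 25.
(x_1,x_2)=(1,4): 4·1+1·4=8≤13, 4·1+3·4=16≤17, objective 23.
(x_1,x_2)=(0,4): 4·0+1·4=4≤13, 4·0+3·4=12≤17, objective 20.
Maximum is 25 at (x_1,x_2)=(0,5).

25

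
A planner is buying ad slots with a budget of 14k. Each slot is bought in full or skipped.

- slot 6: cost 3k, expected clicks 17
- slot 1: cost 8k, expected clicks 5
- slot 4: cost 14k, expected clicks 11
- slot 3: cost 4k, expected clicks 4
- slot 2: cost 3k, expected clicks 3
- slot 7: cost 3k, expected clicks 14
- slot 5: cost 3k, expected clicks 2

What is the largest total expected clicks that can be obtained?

38

Allowing fractional choices, the relaxed optimum would be about 38.8, but ad slots are indivisible.
slot 6 + slot 3 + slot 7 + slot 5: cost 3 + 4 + 3 + 3 = 13 ≤ 14, expected clicks 17 + 4 + 14 + 2 = 37.
slot 6 + slot 2 + slot 7 + slot 5: cost 3 + 3 + 3 + 3 = 12 ≤ 14, expected clicks 17 + 3 + 14 + 2 = 36.
slot 6 + slot 3 + slot 2 + slot 7: cost 3 + 4 + 3 + 3 = 13 ≤ 14, expected clicks 17 + 4 + 3 + 14 = 38.
Best is slot 6, slot 3, slot 2, and slot 7 with total expected clicks 38.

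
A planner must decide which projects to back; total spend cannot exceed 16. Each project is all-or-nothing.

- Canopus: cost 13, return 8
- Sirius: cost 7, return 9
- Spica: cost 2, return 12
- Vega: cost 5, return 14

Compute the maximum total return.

35

Allowing fractional choices, the relaxed optimum would be about 36.2, but projects are indivisible.
Spica + Vega: cost 2 + 5 = 7 ≤ 16, return 12 + 14 = 26.
Sirius + Spica + Vega: cost 7 + 2 + 5 = 14 ≤ 16, return 9 + 12 + 14 = 35.
Best is Sirius, Spica, and Vega with total return 35.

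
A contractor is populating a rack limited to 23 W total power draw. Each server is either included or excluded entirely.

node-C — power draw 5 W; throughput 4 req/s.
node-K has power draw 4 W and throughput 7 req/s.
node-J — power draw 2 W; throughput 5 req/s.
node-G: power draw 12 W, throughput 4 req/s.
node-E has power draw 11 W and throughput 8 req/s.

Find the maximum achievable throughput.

24

Allowing fractional choices, the relaxed optimum would be about 24.3, but servers are indivisible.
node-C + node-K + node-J + node-E: power draw 5 + 4 + 2 + 11 = 22 ≤ 23, throughput 4 + 7 + 5 + 8 = 24.
node-K + node-J + node-E: power draw 4 + 2 + 11 = 17 ≤ 23, throughput 7 + 5 + 8 = 20.
Best is node-C, node-K, node-J, and node-E with total throughput 24.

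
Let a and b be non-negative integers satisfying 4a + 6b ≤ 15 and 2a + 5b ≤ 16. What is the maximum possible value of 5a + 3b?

(a,b)=(3,0): 4·3+6·0=12≤15, 2·3+5·0=6≤16, objective 15.
(a,b)=(2,1): 4·2+6·1=14≤15, 2·2+5·1=9≤16, objective 13.
(a,b)=(2,0): 4·2+6·0=8≤15, 2·2+5·0=4≤16, objective 10.
Maximum is 15 at (a,b)=(3,0).

15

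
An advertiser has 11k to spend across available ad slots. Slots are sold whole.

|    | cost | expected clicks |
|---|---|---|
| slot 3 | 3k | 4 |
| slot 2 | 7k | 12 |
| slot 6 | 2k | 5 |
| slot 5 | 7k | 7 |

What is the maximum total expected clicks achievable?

This is an integer program with binary decision variables.
Take slot 2 and slot 6: cost 7 + 2 = 9 ≤ 11, expected clicks 12 + 5 = 17.
No other feasible combination does better.

17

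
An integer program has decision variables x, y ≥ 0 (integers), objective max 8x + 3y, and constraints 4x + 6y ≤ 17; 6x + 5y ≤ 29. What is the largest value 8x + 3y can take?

32

Relaxing integrality, the LP optimum is 34.00 at (x,y) = (4.25, 0), which is not an integer point.
(x,y)=(4,0) is feasible, giving 32.
(x,y)=(3,0) is feasible, giving 24.
The best lattice point is (4,0), giving 32.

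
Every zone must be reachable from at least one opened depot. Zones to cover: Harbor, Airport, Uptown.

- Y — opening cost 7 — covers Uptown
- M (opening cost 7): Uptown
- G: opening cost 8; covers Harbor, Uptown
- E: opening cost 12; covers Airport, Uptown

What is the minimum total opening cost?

20

Choose G and E: together they cover Harbor, Airport, Uptown — every zone.
Total opening cost: 8 + 12 = 20.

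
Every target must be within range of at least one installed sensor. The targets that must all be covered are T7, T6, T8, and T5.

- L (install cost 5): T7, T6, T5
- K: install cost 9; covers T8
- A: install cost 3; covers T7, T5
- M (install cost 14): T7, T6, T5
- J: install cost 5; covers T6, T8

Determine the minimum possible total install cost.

Choose A and J: together they cover T7, T6, T8, T5 — every target.
Total install cost: 3 + 5 = 8.
No cover costs less than 8.

8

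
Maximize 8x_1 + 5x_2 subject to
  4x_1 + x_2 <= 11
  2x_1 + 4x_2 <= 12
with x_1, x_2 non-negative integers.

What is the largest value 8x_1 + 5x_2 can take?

26

The continuous relaxation peaks at (2.29, 1.86) with value 27.57; rounding to a feasible lattice point costs some objective.
(x_1,x_2)=(2,2): 4·2+1·2=10≤11, 2·2+4·2=12≤12, objective 26.
(x_1,x_2)=(2,1): 4·2+1·1=9≤11, 2·2+4·1=8≤12, objective 21.
(x_1,x_2)=(1,2): 4·1+1·2=6≤11, 2·1+4·2=10≤12, objective 18.
(x_1,x_2)=(2,0): 4·2+1·0=8≤11, 2·2+4·0=4≤12, objective 16.
Maximum is 26 at (x_1,x_2)=(2,2).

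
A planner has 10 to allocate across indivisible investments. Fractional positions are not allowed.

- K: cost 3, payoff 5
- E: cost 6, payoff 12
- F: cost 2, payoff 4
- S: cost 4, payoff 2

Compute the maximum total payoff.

Allowing fractional choices, the relaxed optimum would be about 19.3, but investments are indivisible.
E + F: cost 6 + 2 = 8 ≤ 10, payoff 12 + 4 = 16.
E + S: cost 6 + 4 = 10 ≤ 10, payoff 12 + 2 = 14.
K + E: cost 3 + 6 = 9 ≤ 10, payoff 5 + 12 = 17.
Best is K and E with total payoff 17.

17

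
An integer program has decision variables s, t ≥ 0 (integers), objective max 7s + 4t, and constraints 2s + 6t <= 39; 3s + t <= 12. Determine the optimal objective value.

(s,t)=(2,5) is feasible, giving 34.
(s,t)=(1,6) is feasible, giving 31.
(s,t)=(2,4) is feasible, giving 30.
(s,t)=(1,5) is feasible, giving 27.
The best lattice point is (2,5), giving 34.

34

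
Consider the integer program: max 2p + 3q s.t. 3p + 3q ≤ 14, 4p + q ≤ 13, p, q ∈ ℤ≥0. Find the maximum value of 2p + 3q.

The continuous relaxation peaks at (0, 4.67) with value 14.00; rounding to a feasible lattice point costs some objective.
(p,q)=(0,4): 3·0+3·4=12≤14, 4·0+1·4=4≤13, objective 12.
(p,q)=(1,3): 3·1+3·3=12≤14, 4·1+1·3=7≤13, objective 11.
(p,q)=(0,3): 3·0+3·3=9≤14, 4·0+1·3=3≤13, objective 9.
Maximum is 12 at (p,q)=(0,4).

12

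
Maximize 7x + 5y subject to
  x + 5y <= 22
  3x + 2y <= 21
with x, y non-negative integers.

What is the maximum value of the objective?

The continuous relaxation peaks at (4.69, 3.46) with value 50.15; rounding to a feasible lattice point costs some objective.
(x,y)=(5,3): 1·5+5·3=20≤22, 3·5+2·3=21≤21, objective 50.
(x,y)=(5,2): 1·5+5·2=15≤22, 3·5+2·2=19≤21, objective 45.
No feasible integer point exceeds 50.

50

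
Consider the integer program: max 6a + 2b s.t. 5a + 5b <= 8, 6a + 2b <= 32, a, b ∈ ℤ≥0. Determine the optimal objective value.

(a,b)=(1,0): 5·1+5·0=5≤8, 6·1+2·0=6≤32, objective 6.
(a,b)=(0,1): 5·0+5·1=5≤8, 6·0+2·1=2≤32, objective 2.
No feasible integer point exceeds 6.

6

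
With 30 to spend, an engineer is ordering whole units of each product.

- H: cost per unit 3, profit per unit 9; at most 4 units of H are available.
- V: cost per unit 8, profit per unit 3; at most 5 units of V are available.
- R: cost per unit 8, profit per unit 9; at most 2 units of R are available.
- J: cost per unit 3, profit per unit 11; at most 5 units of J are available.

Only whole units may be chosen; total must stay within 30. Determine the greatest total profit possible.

Take 4×H and 5×J: cost 27 ≤ 30, profit 4·9 + 5·11 = 91.
J has the best ratio (11/3) and is taken to its limit of 5; remaining capacity is filled optimally with the others.

91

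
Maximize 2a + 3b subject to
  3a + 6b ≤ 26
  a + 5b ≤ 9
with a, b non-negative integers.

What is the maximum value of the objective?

16

The continuous relaxation peaks at (8.67, 0) with value 17.33; rounding to a feasible lattice point costs some objective.
(a,b)=(8,0) is feasible, giving 16.
(a,b)=(7,0) is feasible, giving 14.
The best lattice point is (8,0), giving 16.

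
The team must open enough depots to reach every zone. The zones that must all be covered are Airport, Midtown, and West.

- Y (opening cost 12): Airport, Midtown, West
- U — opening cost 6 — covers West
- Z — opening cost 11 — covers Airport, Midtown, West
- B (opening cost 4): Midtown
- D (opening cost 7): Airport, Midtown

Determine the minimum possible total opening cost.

The greedy cost-per-new-zone heuristic would pick D and U for 13, but a cheaper cover exists.
Z alone covers Airport, Midtown, West — every zone.
Total opening cost: 11.
No cover costs less than 11.

11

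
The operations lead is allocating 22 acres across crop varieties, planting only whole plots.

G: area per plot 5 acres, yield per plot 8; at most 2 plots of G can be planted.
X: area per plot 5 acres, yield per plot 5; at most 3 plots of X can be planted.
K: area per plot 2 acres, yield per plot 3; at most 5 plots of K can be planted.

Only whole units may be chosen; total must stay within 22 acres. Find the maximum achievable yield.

31

This is a bounded integer knapsack.
Take 2×G and 5×K: area 20 ≤ 22, yield 2·8 + 5·3 = 31.
G has the best ratio (8/5) and is taken to its limit of 2; remaining capacity is filled optimally with the others.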